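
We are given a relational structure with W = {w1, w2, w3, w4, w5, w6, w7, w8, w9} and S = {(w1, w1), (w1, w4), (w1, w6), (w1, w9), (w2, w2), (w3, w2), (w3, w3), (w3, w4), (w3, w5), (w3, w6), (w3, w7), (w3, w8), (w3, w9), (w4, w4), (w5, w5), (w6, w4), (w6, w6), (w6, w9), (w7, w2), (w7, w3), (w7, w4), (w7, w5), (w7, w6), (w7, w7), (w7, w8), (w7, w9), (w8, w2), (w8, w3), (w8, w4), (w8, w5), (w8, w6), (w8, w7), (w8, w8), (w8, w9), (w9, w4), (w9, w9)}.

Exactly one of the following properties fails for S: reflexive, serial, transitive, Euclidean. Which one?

Reflexive: yes — every world is S-related to itself.
Serial: yes — every world has a successor (e.g. w1 S w1).
Transitive: yes — every two-step S-path is closed by a direct edge.
Euclidean: no — w1 S w4 and w1 S w6, but not w4 S w6.
Only Euclidean fails.

Euclidean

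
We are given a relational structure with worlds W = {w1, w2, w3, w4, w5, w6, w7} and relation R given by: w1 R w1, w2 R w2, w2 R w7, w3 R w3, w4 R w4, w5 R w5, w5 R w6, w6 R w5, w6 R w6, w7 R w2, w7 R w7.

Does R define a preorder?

Reflexive: yes — every world is R-related to itself.
Transitive: yes — every two-step R-path is closed by a direct edge.
So R is a preorder.

Yes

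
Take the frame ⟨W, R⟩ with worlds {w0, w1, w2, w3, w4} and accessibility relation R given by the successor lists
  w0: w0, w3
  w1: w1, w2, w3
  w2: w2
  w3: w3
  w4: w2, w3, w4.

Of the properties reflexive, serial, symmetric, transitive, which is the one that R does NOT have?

Reflexive: yes — every world is R-related to itself.
Serial: yes — every world has a successor (e.g. w0 R w0).
Symmetric: no — w0 R w3 but not w3 R w0.
Transitive: yes — every two-step R-path is closed by a direct edge.
Only symmetric fails.

symmetric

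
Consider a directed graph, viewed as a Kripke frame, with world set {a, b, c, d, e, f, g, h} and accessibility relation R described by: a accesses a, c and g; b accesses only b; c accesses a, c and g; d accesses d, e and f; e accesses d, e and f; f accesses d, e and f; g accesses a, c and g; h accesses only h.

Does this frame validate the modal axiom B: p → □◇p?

The schema B characterises exactly the symmetric frames.
Symmetric: yes — every pair in R has its reverse in R.

Yes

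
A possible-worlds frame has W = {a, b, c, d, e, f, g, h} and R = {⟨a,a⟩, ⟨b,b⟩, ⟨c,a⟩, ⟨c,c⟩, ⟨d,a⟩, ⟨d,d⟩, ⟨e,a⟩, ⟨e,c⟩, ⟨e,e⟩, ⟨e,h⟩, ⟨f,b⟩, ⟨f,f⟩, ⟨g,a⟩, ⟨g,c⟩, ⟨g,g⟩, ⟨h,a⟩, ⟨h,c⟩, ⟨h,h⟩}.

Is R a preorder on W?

Reflexive: yes — every world is R-related to itself.
Transitive: yes — every two-step R-path is closed by a direct edge.
So R is a preorder.

Yes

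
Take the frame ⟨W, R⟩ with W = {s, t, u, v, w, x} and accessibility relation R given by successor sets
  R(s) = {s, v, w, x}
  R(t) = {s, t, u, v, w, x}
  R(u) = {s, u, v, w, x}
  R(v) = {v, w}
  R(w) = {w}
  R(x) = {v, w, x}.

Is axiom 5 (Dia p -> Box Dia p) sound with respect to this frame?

Axiom 5 corresponds to the accessibility relation being Euclidean.
Euclidean: no — s R v and s R x, but not v R x.

No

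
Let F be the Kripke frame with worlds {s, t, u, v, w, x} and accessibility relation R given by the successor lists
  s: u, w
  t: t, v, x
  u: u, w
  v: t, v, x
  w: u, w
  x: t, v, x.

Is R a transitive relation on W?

Transitive: yes — every two-step R-path is closed by a direct edge.

Yes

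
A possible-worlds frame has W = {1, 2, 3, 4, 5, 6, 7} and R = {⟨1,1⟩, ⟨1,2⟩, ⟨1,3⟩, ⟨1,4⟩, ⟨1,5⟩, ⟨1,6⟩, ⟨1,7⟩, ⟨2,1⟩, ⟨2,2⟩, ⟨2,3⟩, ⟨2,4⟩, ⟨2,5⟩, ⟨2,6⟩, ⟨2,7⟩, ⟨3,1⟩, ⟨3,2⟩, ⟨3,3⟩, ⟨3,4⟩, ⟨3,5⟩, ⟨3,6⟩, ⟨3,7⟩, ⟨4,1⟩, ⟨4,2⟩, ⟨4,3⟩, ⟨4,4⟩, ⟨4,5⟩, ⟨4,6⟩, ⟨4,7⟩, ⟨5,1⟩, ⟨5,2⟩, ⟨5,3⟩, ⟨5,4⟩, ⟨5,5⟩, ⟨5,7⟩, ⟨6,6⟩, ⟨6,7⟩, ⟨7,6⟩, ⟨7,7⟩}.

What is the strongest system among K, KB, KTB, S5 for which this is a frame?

K

Symmetric (axiom B): no — 1 R 6 but not 6 R 1.
Reflexive (axiom T): yes — every world is R-related to itself.
Euclidean (axiom 5): no — 1 R 5 and 1 R 6, but not 5 R 6.
So F validates K; KB would additionally require R to be symmetric. The strongest is K.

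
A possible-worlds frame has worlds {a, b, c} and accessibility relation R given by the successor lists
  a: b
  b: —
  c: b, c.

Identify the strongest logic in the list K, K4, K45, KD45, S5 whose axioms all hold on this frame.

Transitive (axiom 4): yes — every two-step R-path is closed by a direct edge.
Euclidean (axiom 5): no — a R b and a R b, but not b R b.
Serial (axiom D): no — b has no R-successor.
Reflexive (axiom T): no — a is not related to itself.
So F validates K, K4; K45 would additionally require R to be Euclidean. The strongest is K4.

K4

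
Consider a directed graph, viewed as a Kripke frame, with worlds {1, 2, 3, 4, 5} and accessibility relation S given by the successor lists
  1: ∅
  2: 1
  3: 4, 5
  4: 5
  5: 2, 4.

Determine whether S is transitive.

No

Transitive: no — 3 S 5 and 5 S 2, but not 3 S 2.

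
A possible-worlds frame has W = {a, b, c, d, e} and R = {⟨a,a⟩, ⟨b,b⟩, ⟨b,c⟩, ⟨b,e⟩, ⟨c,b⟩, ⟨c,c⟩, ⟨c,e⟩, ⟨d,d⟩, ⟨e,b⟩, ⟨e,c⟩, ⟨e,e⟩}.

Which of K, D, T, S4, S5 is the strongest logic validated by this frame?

Serial (axiom D): yes — every world has a successor (e.g. a R a).
Reflexive (axiom T): yes — every world is R-related to itself.
Transitive (axiom 4): yes — every two-step R-path is closed by a direct edge.
Euclidean (axiom 5): yes — any two successors of a common world are R-related.
So F validates K, D, T, S4, S5. The strongest is S5.

S5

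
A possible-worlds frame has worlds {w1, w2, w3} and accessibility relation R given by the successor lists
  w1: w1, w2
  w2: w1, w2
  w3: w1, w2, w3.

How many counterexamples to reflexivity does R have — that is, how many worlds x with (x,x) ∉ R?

0

R is reflexive; there are no such worlds.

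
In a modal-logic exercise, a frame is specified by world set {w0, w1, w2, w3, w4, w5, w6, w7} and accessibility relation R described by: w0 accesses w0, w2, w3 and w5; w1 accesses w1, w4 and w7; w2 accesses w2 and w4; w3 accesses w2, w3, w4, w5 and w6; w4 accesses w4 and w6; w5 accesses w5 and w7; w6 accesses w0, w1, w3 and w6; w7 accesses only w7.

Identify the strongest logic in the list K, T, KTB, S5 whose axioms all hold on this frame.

Reflexive (axiom T): yes — every world is R-related to itself.
Symmetric (axiom B): no — w0 R w2 but not w2 R w0.
Euclidean (axiom 5): no — w0 R w2 and w0 R w3, but not w2 R w3.
So F validates K, T; KTB would additionally require R to be symmetric. The strongest is T.

T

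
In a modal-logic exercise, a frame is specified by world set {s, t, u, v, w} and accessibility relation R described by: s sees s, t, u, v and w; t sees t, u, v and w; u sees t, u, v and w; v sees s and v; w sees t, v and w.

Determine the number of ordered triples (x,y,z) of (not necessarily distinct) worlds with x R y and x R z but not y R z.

Enumerating: (s,t,s), (s,u,s), (s,v,t), (s,v,u), (s,v,w), (s,w,s), (s,w,u), (t,v,t), (t,v,u), (t,v,w), (t,w,u), (u,v,t), (u,v,u), (u,v,w), (u,w,u), (w,v,t), (w,v,w).

17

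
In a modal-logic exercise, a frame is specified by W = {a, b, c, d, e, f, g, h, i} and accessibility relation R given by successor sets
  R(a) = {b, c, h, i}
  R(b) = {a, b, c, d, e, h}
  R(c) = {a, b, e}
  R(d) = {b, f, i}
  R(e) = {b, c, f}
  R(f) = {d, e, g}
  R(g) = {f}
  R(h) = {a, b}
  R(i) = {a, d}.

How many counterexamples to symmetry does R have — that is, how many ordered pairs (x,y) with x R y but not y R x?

R is symmetric; there are no such tuples.

0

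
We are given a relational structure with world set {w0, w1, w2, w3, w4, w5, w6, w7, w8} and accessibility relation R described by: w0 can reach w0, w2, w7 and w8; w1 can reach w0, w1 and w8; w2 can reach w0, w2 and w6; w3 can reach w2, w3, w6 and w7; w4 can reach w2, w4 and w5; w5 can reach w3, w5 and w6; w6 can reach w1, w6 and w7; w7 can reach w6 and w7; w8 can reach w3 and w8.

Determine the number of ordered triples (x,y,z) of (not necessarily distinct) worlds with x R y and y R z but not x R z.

26

Enumerating: (w0,w2,w6), (w0,w7,w6), (w0,w8,w3), (w1,w0,w2), (w1,w0,w7), (w1,w8,w3), (w2,w0,w7), (w2,w0,w8), (w2,w6,w1), (w2,w6,w7), (w3,w2,w0), (w3,w6,w1), … and 14 more.
Total: 26.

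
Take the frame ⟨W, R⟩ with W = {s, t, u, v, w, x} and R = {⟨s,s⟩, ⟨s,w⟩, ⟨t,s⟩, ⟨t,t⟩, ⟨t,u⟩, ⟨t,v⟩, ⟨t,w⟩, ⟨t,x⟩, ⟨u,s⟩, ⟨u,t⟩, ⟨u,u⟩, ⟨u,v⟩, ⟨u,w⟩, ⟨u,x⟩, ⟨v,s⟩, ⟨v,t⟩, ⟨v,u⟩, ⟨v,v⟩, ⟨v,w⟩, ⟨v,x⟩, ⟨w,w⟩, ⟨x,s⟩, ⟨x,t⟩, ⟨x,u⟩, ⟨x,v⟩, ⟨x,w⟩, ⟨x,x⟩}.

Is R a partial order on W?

No

Reflexive: yes — every world is R-related to itself.
Transitive: yes — every two-step R-path is closed by a direct edge.
Antisymmetric: no — t R u and u R t with t ≠ u.
So R is not a partial order.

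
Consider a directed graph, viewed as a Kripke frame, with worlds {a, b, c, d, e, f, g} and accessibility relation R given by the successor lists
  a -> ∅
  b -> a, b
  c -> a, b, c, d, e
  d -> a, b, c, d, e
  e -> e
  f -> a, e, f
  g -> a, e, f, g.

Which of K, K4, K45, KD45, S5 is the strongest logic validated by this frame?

K4

Transitive (axiom 4): yes — every two-step R-path is closed by a direct edge.
Euclidean (axiom 5): no — c R a and c R b, but not a R b.
Serial (axiom D): no — a has no R-successor.
Reflexive (axiom T): no — a is not related to itself.
So F validates K, K4; K45 would additionally require R to be Euclidean. The strongest is K4.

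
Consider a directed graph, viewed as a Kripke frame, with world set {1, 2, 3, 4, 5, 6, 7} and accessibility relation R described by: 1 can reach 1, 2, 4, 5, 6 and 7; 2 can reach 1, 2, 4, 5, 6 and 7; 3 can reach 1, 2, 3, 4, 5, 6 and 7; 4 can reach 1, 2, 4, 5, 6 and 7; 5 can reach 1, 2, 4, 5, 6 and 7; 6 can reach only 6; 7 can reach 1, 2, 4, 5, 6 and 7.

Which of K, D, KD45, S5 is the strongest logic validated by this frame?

D

Serial (axiom D): yes — every world has a successor (e.g. 1 R 1).
Euclidean (axiom 5): no — 1 R 6 and 1 R 2, but not 6 R 2.
Transitive (axiom 4): yes — every two-step R-path is closed by a direct edge.
Reflexive (axiom T): yes — every world is R-related to itself.
So F validates K, D; KD45 would additionally require R to be Euclidean. The strongest is D.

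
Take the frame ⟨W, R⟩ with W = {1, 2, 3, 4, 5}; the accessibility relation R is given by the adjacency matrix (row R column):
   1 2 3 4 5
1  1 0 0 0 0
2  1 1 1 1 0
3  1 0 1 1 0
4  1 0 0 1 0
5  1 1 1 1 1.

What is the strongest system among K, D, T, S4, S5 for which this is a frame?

Serial (axiom D): yes — every world has a successor (e.g. 1 R 1).
Reflexive (axiom T): yes — every world is R-related to itself.
Transitive (axiom 4): yes — every two-step R-path is closed by a direct edge.
Euclidean (axiom 5): no — 2 R 1 and 2 R 3, but not 1 R 3.
So F validates K, D, T, S4; S5 would additionally require R to be Euclidean. The strongest is S4.

S4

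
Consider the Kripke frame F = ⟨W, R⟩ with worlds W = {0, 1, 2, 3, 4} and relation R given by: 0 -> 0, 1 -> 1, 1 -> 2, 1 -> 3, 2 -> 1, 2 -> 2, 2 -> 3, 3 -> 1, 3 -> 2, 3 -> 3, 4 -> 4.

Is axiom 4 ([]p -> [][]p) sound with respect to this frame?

Axiom 4 corresponds to the accessibility relation being transitive.
Transitive: yes — every two-step R-path is closed by a direct edge.

Yes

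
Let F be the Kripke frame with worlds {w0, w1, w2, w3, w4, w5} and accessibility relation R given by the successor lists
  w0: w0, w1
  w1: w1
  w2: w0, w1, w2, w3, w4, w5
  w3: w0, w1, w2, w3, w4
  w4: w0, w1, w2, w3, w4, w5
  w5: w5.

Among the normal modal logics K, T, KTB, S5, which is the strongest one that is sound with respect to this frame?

Reflexive (axiom T): yes — every world is R-related to itself.
Symmetric (axiom B): no — w0 R w1 but not w1 R w0.
Euclidean (axiom 5): no — w2 R w0 and w2 R w3, but not w0 R w3.
So F validates K, T; KTB would additionally require R to be symmetric. The strongest is T.

T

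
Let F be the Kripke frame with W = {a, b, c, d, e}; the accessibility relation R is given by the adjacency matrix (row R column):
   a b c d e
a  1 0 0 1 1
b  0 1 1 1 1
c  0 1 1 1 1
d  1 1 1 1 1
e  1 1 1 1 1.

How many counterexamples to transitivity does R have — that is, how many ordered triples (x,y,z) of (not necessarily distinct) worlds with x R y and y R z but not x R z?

Enumerating: (a,d,b), (a,d,c), (a,e,b), (a,e,c), (b,d,a), (b,e,a), (c,d,a), (c,e,a).

8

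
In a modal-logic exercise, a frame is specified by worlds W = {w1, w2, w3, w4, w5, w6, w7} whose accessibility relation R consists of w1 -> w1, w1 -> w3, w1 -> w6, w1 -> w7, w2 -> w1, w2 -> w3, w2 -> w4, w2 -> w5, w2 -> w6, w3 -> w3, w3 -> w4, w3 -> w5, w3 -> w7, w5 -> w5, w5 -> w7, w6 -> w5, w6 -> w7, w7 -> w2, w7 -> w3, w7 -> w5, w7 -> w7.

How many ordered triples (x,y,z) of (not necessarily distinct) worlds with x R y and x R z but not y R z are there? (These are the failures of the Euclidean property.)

Enumerating: (w1,w3,w1), (w1,w3,w6), (w1,w6,w1), (w1,w6,w3), (w1,w6,w6), (w1,w7,w1), (w1,w7,w6), (w2,w1,w4), (w2,w1,w5), (w2,w3,w1), (w2,w3,w6), (w2,w4,w1), … and 24 more.
Total: 36.

36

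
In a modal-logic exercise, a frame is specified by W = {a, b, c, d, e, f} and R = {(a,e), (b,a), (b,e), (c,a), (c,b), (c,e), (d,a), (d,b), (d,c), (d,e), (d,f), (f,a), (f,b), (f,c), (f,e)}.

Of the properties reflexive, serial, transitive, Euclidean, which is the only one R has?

transitive

Reflexive: no — a is not related to itself.
Serial: no — e has no R-successor.
Transitive: yes — every two-step R-path is closed by a direct edge.
Euclidean: no — b R e and b R a, but not e R a.
Only transitive holds.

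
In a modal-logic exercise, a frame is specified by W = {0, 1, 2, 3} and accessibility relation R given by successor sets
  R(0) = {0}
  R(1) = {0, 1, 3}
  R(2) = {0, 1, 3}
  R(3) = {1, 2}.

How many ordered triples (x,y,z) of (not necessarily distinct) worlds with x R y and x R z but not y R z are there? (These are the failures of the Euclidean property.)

Enumerating: (1,0,1), (1,0,3), (1,3,0), (1,3,3), (2,0,1), (2,0,3), (2,3,0), (2,3,3), (3,1,2), (3,2,2).

10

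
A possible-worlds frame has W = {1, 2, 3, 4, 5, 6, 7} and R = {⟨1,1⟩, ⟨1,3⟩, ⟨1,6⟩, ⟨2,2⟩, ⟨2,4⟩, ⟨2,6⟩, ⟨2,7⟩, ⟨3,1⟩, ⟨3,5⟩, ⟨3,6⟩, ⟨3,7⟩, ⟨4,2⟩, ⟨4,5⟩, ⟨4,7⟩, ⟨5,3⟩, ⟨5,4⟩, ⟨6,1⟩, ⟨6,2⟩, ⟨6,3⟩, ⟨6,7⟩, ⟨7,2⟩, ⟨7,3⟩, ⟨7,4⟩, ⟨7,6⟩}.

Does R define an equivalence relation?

Reflexive: no — 3 is not related to itself.
Symmetric: yes — every pair in R has its reverse in R.
Transitive: no — 1 R 3 and 3 R 5, but not 1 R 5.
So R is not an equivalence relation.

No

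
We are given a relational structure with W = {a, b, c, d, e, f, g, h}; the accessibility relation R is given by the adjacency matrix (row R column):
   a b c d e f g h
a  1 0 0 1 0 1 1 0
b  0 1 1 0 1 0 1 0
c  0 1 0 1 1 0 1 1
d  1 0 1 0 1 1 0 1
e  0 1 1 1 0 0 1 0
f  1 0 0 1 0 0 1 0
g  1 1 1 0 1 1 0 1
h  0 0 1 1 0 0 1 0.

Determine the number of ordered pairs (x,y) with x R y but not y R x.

R is symmetric; there are no such tuples.

0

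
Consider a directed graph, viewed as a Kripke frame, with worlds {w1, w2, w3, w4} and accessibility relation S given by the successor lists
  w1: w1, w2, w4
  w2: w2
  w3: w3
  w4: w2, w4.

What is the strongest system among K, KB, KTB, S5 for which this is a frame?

K

Symmetric (axiom B): no — w1 S w2 but not w2 S w1.
Reflexive (axiom T): yes — every world is S-related to itself.
Euclidean (axiom 5): no — w1 S w2 and w1 S w4, but not w2 S w4.
So F validates K; KB would additionally require S to be symmetric. The strongest is K.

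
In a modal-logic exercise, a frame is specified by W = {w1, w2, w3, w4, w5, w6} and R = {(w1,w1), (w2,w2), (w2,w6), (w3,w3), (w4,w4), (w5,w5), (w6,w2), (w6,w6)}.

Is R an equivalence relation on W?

Reflexive: yes — every world is R-related to itself.
Symmetric: yes — every pair in R has its reverse in R.
Transitive: yes — every two-step R-path is closed by a direct edge.
So R is an equivalence relation.

Yes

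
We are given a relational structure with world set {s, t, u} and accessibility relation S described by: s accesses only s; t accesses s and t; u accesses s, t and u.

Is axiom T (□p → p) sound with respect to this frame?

Yes

By correspondence theory, T is valid on a frame iff S is reflexive.
Reflexive: yes — every world is S-related to itself.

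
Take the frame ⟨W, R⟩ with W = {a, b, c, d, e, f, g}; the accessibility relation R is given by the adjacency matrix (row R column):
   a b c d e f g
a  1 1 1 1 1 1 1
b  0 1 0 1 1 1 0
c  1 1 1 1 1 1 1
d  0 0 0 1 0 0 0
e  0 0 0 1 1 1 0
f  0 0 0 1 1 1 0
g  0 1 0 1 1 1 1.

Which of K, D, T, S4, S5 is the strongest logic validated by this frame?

Serial (axiom D): yes — every world has a successor (e.g. a R a).
Reflexive (axiom T): yes — every world is R-related to itself.
Transitive (axiom 4): yes — every two-step R-path is closed by a direct edge.
Euclidean (axiom 5): no — a R b and a R c, but not b R c.
So F validates K, D, T, S4; S5 would additionally require R to be Euclidean. The strongest is S4.

S4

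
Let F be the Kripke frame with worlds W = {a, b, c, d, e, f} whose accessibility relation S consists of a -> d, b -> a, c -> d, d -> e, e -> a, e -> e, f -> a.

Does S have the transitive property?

No

Transitive: no — a S d and d S e, but not a S e.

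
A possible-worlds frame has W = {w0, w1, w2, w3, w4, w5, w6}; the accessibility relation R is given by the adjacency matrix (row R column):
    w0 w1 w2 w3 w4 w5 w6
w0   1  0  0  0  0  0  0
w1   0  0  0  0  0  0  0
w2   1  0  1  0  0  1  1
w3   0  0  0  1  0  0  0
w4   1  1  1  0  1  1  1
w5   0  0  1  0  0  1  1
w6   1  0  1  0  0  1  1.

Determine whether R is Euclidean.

No

Euclidean: no — w2 R w0 and w2 R w5, but not w0 R w5.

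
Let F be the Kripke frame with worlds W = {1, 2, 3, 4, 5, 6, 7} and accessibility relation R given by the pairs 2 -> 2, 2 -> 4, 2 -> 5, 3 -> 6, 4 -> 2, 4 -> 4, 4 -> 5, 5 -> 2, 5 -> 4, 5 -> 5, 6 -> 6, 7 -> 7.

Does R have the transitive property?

Yes

Transitive: yes — every two-step R-path is closed by a direct edge.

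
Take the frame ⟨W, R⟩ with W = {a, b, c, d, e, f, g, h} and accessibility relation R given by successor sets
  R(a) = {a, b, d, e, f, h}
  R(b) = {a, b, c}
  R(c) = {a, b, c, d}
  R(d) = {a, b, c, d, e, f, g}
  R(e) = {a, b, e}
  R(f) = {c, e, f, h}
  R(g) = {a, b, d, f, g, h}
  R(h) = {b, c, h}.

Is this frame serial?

Yes

Serial: yes — every world has a successor (e.g. a R a).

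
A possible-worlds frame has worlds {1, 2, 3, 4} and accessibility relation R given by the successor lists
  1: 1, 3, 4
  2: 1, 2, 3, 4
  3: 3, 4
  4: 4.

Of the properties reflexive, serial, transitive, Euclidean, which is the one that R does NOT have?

Euclidean

Reflexive: yes — every world is R-related to itself.
Serial: yes — every world has a successor (e.g. 1 R 1).
Transitive: yes — every two-step R-path is closed by a direct edge.
Euclidean: no — 1 R 4 and 1 R 3, but not 4 R 3.
Only Euclidean fails.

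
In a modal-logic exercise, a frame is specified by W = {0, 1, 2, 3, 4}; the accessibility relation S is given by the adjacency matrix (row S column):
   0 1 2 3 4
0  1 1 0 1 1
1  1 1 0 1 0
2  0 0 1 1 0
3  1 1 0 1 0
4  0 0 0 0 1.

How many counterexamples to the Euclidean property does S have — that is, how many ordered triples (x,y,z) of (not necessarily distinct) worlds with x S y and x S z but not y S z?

Enumerating: (0,1,4), (0,3,4), (0,4,0), (0,4,1), (0,4,3), (2,3,2).

6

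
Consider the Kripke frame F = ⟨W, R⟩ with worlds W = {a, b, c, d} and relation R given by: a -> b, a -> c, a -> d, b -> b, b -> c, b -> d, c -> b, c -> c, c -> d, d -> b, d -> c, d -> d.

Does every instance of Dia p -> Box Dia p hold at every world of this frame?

Yes

By correspondence theory, 5 is valid on a frame iff R is Euclidean.
Euclidean: yes — any two successors of a common world are R-related.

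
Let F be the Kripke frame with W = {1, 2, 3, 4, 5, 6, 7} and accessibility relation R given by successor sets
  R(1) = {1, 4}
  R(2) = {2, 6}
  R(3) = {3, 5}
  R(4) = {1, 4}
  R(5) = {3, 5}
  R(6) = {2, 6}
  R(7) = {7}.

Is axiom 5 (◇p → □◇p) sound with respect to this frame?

Axiom 5 corresponds to the accessibility relation being Euclidean.
Euclidean: yes — any two successors of a common world are R-related.

Yes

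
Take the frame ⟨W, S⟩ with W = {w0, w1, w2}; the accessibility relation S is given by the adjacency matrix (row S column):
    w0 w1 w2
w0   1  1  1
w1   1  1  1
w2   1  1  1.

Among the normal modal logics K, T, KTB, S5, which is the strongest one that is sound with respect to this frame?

S5

Reflexive (axiom T): yes — every world is S-related to itself.
Symmetric (axiom B): yes — every pair in S has its reverse in S.
Euclidean (axiom 5): yes — any two successors of a common world are S-related.
So F validates K, T, KTB, S5. The strongest is S5.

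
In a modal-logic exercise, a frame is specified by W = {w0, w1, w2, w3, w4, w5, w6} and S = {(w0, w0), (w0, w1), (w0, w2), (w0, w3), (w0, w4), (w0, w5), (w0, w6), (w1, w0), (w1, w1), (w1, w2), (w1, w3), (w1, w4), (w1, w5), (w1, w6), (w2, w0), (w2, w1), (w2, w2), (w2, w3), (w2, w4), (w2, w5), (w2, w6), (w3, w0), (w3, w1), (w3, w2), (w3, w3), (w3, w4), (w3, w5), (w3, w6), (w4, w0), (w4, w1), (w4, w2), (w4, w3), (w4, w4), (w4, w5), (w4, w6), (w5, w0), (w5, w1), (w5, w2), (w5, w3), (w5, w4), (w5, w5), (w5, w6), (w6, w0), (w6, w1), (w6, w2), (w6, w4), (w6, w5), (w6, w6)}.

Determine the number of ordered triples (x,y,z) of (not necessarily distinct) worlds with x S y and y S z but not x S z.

5

Enumerating: (w6,w0,w3), (w6,w1,w3), (w6,w2,w3), (w6,w4,w3), (w6,w5,w3).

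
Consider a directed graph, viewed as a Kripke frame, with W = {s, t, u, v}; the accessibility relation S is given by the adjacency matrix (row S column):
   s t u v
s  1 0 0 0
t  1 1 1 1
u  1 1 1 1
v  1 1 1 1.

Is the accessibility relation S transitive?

Transitive: yes — every two-step S-path is closed by a direct edge.

Yes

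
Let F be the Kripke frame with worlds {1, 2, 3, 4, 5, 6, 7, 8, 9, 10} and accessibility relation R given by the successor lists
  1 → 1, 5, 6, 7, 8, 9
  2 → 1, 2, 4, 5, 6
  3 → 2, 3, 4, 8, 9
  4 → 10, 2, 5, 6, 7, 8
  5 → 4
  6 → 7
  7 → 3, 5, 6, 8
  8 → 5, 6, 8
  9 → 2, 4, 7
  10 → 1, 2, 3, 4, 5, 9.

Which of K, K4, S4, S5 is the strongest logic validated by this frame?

K

Transitive (axiom 4): no — 1 R 5 and 5 R 4, but not 1 R 4.
Reflexive (axiom T): no — 4 is not related to itself.
Euclidean (axiom 5): no — 1 R 5 and 1 R 6, but not 5 R 6.
So F validates K; K4 would additionally require R to be transitive. The strongest is K.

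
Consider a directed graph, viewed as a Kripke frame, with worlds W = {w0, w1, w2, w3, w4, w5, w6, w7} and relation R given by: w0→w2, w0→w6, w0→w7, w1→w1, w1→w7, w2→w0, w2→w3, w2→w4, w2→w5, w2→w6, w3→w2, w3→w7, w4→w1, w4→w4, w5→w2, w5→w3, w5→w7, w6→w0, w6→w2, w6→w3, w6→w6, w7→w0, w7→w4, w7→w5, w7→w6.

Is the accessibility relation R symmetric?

No

Symmetric: no — w1 R w7 but not w7 R w1.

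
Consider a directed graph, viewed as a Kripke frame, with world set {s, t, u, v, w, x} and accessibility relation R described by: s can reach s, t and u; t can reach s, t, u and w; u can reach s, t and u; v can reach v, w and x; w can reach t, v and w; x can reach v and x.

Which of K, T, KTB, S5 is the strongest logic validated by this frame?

Reflexive (axiom T): yes — every world is R-related to itself.
Symmetric (axiom B): yes — every pair in R has its reverse in R.
Euclidean (axiom 5): no — t R s and t R w, but not s R w.
So F validates K, T, KTB; S5 would additionally require R to be Euclidean. The strongest is KTB.

KTB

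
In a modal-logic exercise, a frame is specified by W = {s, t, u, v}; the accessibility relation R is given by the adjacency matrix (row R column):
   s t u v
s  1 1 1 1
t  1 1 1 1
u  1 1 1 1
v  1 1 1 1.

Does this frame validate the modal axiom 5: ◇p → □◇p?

Yes

By correspondence theory, 5 is valid on a frame iff R is Euclidean.
Euclidean: yes — any two successors of a common world are R-related.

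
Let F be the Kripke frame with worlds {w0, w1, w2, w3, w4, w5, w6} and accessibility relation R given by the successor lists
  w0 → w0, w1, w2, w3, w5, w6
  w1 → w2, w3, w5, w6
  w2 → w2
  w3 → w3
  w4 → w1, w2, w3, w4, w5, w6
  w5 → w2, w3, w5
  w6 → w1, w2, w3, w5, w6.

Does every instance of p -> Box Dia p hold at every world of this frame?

The schema B characterises exactly the symmetric frames.
Symmetric: no — w0 R w1 but not w1 R w0.

No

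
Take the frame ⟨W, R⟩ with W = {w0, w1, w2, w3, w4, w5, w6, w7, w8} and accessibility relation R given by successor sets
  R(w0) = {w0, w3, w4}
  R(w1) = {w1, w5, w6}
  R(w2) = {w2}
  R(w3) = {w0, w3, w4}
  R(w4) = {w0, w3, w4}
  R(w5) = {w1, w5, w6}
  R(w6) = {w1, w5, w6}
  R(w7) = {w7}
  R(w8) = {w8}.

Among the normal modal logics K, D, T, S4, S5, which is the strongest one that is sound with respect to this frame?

S5

Serial (axiom D): yes — every world has a successor (e.g. w0 R w0).
Reflexive (axiom T): yes — every world is R-related to itself.
Transitive (axiom 4): yes — every two-step R-path is closed by a direct edge.
Euclidean (axiom 5): yes — any two successors of a common world are R-related.
So F validates K, D, T, S4, S5. The strongest is S5.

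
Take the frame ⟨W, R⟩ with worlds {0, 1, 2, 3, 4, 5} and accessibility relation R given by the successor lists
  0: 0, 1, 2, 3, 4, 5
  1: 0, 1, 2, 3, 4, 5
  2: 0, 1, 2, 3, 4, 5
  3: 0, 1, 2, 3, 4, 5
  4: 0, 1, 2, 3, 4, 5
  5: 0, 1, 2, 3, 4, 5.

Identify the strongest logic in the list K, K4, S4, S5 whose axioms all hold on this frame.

S5

Transitive (axiom 4): yes — every two-step R-path is closed by a direct edge.
Reflexive (axiom T): yes — every world is R-related to itself.
Euclidean (axiom 5): yes — any two successors of a common world are R-related.
So F validates K, K4, S4, S5. The strongest is S5.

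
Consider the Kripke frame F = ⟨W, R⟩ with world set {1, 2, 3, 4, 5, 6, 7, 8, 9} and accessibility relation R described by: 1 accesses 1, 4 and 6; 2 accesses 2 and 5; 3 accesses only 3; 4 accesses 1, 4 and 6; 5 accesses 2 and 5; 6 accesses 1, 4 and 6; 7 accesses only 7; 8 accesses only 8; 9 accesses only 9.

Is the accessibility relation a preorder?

Yes

Reflexive: yes — every world is R-related to itself.
Transitive: yes — every two-step R-path is closed by a direct edge.
So R is a preorder.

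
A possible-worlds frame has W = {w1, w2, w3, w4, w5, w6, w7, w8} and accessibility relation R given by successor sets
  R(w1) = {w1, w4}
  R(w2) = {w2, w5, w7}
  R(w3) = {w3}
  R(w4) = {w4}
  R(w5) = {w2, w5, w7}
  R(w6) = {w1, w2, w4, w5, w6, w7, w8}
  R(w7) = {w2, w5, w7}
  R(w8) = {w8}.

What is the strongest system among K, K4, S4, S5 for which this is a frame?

S4

Transitive (axiom 4): yes — every two-step R-path is closed by a direct edge.
Reflexive (axiom T): yes — every world is R-related to itself.
Euclidean (axiom 5): no — w6 R w1 and w6 R w2, but not w1 R w2.
So F validates K, K4, S4; S5 would additionally require R to be Euclidean. The strongest is S4.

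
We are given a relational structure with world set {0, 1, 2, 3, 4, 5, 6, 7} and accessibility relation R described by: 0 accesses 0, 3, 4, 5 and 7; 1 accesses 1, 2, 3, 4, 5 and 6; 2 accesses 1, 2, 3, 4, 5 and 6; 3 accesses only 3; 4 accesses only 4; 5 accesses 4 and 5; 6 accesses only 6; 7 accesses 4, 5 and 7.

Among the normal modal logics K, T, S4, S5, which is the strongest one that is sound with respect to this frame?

S4

Reflexive (axiom T): yes — every world is R-related to itself.
Transitive (axiom 4): yes — every two-step R-path is closed by a direct edge.
Euclidean (axiom 5): no — 0 R 3 and 0 R 4, but not 3 R 4.
So F validates K, T, S4; S5 would additionally require R to be Euclidean. The strongest is S4.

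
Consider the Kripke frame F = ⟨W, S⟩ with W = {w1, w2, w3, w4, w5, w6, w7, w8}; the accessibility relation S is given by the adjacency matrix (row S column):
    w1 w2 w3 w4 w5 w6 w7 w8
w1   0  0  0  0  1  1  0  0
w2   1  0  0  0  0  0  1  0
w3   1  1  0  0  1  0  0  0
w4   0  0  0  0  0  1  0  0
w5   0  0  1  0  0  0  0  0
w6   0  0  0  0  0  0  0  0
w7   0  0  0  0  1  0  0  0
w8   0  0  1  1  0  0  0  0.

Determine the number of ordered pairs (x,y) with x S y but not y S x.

Enumerating: (w1,w5), (w1,w6), (w2,w1), (w2,w7), (w3,w1), (w3,w2), (w4,w6), (w7,w5), (w8,w3), (w8,w4).

10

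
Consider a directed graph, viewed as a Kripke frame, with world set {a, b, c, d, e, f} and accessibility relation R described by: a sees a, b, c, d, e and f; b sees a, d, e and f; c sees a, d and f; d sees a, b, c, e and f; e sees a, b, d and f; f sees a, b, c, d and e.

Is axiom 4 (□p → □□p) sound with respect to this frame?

Axiom 4 corresponds to the accessibility relation being transitive.
Transitive: no — b R a and a R c, but not b R c.

No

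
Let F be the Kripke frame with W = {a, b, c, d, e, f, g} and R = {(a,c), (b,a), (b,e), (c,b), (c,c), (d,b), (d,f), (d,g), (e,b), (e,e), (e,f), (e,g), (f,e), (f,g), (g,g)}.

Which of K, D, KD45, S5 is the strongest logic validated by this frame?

D

Serial (axiom D): yes — every world has a successor (e.g. a R c).
Euclidean (axiom 5): no — b R a and b R e, but not a R e.
Transitive (axiom 4): no — a R c and c R b, but not a R b.
Reflexive (axiom T): no — a is not related to itself.
So F validates K, D; KD45 would additionally require R to be Euclidean and transitive. The strongest is D.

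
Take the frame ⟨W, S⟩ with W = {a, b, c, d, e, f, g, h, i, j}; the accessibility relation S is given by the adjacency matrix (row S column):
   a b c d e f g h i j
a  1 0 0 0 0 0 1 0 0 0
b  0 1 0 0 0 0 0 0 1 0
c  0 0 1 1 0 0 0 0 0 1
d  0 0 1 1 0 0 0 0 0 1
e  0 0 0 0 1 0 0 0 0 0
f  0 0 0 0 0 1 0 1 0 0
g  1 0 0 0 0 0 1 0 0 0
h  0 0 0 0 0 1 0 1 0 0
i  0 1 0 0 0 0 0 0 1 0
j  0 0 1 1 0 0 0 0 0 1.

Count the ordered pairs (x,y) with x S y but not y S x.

0

S is symmetric; there are no such tuples.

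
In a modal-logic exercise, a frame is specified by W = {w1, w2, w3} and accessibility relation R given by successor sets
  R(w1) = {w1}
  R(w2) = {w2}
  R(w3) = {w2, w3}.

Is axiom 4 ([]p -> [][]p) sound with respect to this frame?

Yes

The schema 4 characterises exactly the transitive frames.
Transitive: yes — every two-step R-path is closed by a direct edge.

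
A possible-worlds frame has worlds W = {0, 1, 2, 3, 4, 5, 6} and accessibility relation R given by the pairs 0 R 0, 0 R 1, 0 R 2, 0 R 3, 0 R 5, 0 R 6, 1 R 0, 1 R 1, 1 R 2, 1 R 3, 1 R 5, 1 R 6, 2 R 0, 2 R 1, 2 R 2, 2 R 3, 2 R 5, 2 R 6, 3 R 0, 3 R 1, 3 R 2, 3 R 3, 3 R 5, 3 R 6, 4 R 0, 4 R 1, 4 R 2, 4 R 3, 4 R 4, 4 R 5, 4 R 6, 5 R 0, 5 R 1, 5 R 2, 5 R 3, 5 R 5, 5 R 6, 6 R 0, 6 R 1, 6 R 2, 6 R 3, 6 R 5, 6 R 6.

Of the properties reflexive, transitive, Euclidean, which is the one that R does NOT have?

Euclidean

Reflexive: yes — every world is R-related to itself.
Transitive: yes — every two-step R-path is closed by a direct edge.
Euclidean: no — 4 R 0 and 4 R 4, but not 0 R 4.
Only Euclidean fails.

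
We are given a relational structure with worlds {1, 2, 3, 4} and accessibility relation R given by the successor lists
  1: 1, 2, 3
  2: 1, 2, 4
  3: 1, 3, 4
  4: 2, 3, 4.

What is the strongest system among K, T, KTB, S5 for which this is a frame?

Reflexive (axiom T): yes — every world is R-related to itself.
Symmetric (axiom B): yes — every pair in R has its reverse in R.
Euclidean (axiom 5): no — 1 R 2 and 1 R 3, but not 2 R 3.
So F validates K, T, KTB; S5 would additionally require R to be Euclidean. The strongest is KTB.

KTB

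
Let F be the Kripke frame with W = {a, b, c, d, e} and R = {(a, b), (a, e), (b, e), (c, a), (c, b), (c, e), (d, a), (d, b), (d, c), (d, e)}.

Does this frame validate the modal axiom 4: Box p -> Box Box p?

By correspondence theory, 4 is valid on a frame iff R is transitive.
Transitive: yes — every two-step R-path is closed by a direct edge.

Yes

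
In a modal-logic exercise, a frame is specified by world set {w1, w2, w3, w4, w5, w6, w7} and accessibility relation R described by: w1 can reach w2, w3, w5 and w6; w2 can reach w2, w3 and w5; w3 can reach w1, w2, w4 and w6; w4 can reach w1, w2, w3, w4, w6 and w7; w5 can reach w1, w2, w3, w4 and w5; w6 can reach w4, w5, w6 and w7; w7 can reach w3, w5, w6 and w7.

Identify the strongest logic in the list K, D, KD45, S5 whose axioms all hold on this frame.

D

Serial (axiom D): yes — every world has a successor (e.g. w1 R w2).
Euclidean (axiom 5): no — w1 R w2 and w1 R w6, but not w2 R w6.
Transitive (axiom 4): no — w1 R w3 and w3 R w4, but not w1 R w4.
Reflexive (axiom T): no — w1 is not related to itself.
So F validates K, D; KD45 would additionally require R to be Euclidean and transitive. The strongest is D.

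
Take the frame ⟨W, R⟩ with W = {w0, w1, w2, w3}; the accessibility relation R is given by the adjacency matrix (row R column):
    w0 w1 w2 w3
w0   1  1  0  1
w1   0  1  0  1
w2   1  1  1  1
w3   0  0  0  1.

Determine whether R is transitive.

Yes

Transitive: yes — every two-step R-path is closed by a direct edge.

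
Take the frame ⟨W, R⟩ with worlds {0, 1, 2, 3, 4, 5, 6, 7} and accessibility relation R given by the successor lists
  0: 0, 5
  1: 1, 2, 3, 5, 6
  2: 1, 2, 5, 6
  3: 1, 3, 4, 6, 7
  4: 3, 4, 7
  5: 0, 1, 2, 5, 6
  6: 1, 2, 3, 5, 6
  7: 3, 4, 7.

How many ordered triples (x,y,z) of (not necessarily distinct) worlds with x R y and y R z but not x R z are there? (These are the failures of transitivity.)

22

Enumerating: (0,5,1), (0,5,2), (0,5,6), (1,3,4), (1,3,7), (1,5,0), (2,1,3), (2,5,0), (2,6,3), (3,1,2), (3,1,5), (3,6,2), … and 10 more.
Total: 22.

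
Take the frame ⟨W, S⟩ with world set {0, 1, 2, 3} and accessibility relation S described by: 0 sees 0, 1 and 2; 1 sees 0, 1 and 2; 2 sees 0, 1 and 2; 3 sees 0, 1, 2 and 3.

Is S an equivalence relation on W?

Reflexive: yes — every world is S-related to itself.
Symmetric: no — 3 S 0 but not 0 S 3.
Transitive: yes — every two-step S-path is closed by a direct edge.
So S is not an equivalence relation.

No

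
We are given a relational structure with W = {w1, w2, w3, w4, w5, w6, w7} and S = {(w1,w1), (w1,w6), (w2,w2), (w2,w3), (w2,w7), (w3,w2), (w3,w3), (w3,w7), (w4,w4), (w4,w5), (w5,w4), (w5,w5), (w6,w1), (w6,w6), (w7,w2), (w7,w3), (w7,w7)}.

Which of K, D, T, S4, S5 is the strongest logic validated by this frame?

Serial (axiom D): yes — every world has a successor (e.g. w1 S w1).
Reflexive (axiom T): yes — every world is S-related to itself.
Transitive (axiom 4): yes — every two-step S-path is closed by a direct edge.
Euclidean (axiom 5): yes — any two successors of a common world are S-related.
So F validates K, D, T, S4, S5. The strongest is S5.

S5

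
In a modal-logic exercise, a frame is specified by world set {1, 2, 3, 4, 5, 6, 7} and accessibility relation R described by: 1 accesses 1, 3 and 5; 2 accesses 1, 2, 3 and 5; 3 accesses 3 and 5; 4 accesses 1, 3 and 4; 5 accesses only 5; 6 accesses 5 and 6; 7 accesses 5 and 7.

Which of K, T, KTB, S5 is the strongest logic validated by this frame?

Reflexive (axiom T): yes — every world is R-related to itself.
Symmetric (axiom B): no — 1 R 3 but not 3 R 1.
Euclidean (axiom 5): no — 1 R 5 and 1 R 3, but not 5 R 3.
So F validates K, T; KTB would additionally require R to be symmetric. The strongest is T.

T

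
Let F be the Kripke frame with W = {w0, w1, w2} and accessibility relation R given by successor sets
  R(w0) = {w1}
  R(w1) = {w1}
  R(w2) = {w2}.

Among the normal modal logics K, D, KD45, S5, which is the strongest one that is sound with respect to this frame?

KD45

Serial (axiom D): yes — every world has a successor (e.g. w0 R w1).
Euclidean (axiom 5): yes — any two successors of a common world are R-related.
Transitive (axiom 4): yes — every two-step R-path is closed by a direct edge.
Reflexive (axiom T): no — w0 is not related to itself.
So F validates K, D, KD45; S5 would additionally require R to be reflexive. The strongest is KD45.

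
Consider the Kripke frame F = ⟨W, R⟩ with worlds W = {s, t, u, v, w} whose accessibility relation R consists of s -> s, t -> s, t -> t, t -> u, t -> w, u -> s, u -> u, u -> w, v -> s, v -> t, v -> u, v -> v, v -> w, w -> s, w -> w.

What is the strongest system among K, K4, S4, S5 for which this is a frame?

Transitive (axiom 4): yes — every two-step R-path is closed by a direct edge.
Reflexive (axiom T): yes — every world is R-related to itself.
Euclidean (axiom 5): no — t R s and t R u, but not s R u.
So F validates K, K4, S4; S5 would additionally require R to be Euclidean. The strongest is S4.

S4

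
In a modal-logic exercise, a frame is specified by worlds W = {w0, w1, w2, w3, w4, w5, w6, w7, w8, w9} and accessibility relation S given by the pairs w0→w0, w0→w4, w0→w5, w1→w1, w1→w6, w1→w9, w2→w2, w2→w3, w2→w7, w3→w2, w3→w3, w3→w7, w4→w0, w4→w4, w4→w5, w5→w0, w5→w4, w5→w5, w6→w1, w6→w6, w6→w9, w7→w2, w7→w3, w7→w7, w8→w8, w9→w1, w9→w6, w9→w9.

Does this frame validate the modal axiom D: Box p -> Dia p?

The schema D characterises exactly the serial frames.
Serial: yes — every world has a successor (e.g. w0 S w0).

Yes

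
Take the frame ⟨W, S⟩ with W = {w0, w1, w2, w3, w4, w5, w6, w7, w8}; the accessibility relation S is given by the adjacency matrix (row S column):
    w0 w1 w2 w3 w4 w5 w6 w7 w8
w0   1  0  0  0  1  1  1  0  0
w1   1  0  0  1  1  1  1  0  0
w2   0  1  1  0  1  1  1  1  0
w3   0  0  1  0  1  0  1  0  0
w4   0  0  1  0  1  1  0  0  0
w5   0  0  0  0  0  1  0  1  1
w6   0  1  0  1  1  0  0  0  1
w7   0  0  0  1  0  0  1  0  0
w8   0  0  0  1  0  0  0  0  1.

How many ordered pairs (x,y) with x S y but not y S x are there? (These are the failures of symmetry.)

Enumerating: (w0,w4), (w0,w5), (w0,w6), (w1,w0), (w1,w3), (w1,w4), (w1,w5), (w2,w1), (w2,w5), (w2,w6), (w2,w7), (w3,w2), … and 9 more.
Total: 21.

21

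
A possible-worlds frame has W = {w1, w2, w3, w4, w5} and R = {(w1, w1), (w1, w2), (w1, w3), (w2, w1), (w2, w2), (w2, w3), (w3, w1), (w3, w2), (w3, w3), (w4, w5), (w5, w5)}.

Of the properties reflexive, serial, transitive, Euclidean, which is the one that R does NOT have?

Reflexive: no — w4 is not related to itself.
Serial: yes — every world has a successor (e.g. w1 R w1).
Transitive: yes — every two-step R-path is closed by a direct edge.
Euclidean: yes — any two successors of a common world are R-related.
Only reflexive fails.

reflexive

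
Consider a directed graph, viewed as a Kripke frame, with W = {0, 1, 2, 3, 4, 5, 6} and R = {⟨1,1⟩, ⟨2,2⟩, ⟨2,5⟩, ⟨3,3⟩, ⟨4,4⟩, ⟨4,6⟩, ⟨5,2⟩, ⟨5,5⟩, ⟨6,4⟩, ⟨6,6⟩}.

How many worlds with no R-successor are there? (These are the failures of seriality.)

Enumerating: 0.

1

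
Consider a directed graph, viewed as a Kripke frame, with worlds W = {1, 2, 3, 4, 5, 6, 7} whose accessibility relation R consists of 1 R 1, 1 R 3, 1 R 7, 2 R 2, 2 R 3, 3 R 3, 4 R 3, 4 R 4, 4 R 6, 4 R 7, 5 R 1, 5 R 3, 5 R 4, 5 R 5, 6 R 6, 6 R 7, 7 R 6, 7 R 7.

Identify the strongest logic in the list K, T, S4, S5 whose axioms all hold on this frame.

Reflexive (axiom T): yes — every world is R-related to itself.
Transitive (axiom 4): no — 1 R 7 and 7 R 6, but not 1 R 6.
Euclidean (axiom 5): no — 1 R 3 and 1 R 7, but not 3 R 7.
So F validates K, T; S4 would additionally require R to be transitive. The strongest is T.

T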